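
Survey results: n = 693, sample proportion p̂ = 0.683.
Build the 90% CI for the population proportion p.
(0.654, 0.712)

Proportion CI:
SE = √(p̂(1-p̂)/n) = √(0.683 · 0.317 / 693) = 0.01768

z* = 1.645
Margin = z* · SE = 1.645 · 0.01768 = 0.0291

CI: 0.683 ± 0.0291 = (0.654, 0.712)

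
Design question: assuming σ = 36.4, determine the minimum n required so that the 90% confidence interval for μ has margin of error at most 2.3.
n ≥ 678

For margin E ≤ 2.3:
n ≥ (z* · σ / E)²
n ≥ (1.645 · 36.4 / 2.3)²
n ≥ 677.76

Minimum n = 678 (rounding up)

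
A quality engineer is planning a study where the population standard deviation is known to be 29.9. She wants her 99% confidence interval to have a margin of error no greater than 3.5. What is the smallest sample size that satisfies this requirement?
n ≥ 485

For margin E ≤ 3.5:
n ≥ (z* · σ / E)²
n ≥ (2.576 · 29.9 / 3.5)²
n ≥ 484.28

Minimum n = 485 (rounding up)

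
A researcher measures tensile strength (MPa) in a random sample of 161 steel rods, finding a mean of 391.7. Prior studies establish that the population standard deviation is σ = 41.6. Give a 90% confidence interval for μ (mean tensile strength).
(386.31, 397.09)

z-interval (σ known):
z* = 1.645 for 90% confidence

Margin of error = z* · σ/√n = 1.645 · 41.6/√161 = 5.39

CI: (391.7 - 5.39, 391.7 + 5.39) = (386.31, 397.09)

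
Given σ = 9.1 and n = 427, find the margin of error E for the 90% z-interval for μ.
Margin of error = 0.72

Margin of error = z* · σ/√n
= 1.645 · 9.1/√427
= 1.645 · 9.1/20.6640
= 0.72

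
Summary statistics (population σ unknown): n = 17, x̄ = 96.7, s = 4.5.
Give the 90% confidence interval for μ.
(94.79, 98.61)

t-interval (σ unknown):
df = n - 1 = 16
t* = 1.746 for 90% confidence

Margin of error = t* · s/√n = 1.746 · 4.5/√17 = 1.91

CI: (94.79, 98.61)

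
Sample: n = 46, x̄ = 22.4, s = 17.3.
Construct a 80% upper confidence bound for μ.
μ ≤ 24.57

Upper bound (one-sided):
t* = 0.850 (one-sided for 80%)
Upper bound = x̄ + t* · s/√n = 22.4 + 0.850 · 17.3/√46 = 24.57

We are 80% confident that μ ≤ 24.57.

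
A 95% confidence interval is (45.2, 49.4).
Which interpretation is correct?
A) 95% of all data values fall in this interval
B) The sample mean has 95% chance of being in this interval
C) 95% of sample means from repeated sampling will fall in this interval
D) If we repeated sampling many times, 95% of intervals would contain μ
D

A) Wrong — a CI is about the parameter μ, not individual data values.
B) Wrong — x̄ is observed and sits in the interval by construction.
C) Wrong — coverage applies to intervals containing μ, not to future x̄ values.
D) Correct — this is the frequentist long-run coverage interpretation.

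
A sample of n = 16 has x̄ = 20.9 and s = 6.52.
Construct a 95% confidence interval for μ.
(17.43, 24.37)

t-interval (σ unknown):
df = n - 1 = 15
t* = 2.131 for 95% confidence

Margin of error = t* · s/√n = 2.131 · 6.52/√16 = 3.47

CI: (17.43, 24.37)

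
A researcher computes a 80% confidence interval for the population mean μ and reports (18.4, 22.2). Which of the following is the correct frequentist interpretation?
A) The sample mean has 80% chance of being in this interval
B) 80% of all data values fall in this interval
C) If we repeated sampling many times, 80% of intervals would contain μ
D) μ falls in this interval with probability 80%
C

A) Wrong — x̄ is observed and sits in the interval by construction.
B) Wrong — a CI is about the parameter μ, not individual data values.
C) Correct — this is the frequentist long-run coverage interpretation.
D) Wrong — μ is fixed; the randomness lives in the interval, not in μ.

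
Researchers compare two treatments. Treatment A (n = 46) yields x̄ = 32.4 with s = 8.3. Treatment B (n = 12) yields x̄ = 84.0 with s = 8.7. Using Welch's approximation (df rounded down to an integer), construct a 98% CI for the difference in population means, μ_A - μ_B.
(-58.82, -44.38)

Difference: x̄₁ - x̄₂ = -51.60
SE = √(s₁²/n₁ + s₂²/n₂) = √(8.3²/46 + 8.7²/12) = 2.7938
df = 16.61 → 16 (Welch–Satterthwaite, rounded down)
t* = 2.583

CI: -51.60 ± 2.583 · 2.7938 = -51.60 ± 7.22 = (-58.82, -44.38)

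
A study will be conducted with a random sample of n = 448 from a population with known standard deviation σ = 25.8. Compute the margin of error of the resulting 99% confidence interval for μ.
Margin of error = 3.14

Margin of error = z* · σ/√n
= 2.576 · 25.8/√448
= 2.576 · 25.8/21.1660
= 3.14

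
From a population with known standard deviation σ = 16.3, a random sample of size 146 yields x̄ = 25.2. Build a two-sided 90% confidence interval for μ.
(22.98, 27.42)

z-interval (σ known):
z* = 1.645 for 90% confidence

Margin of error = z* · σ/√n = 1.645 · 16.3/√146 = 2.22

CI: (25.2 - 2.22, 25.2 + 2.22) = (22.98, 27.42)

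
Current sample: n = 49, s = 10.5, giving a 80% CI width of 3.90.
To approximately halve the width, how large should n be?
n ≈ 196

CI width ∝ 1/√n
To reduce width by factor 2, need √n to grow by 2 → need 2² = 4 times as many samples.

Current: n = 49, width = 3.90
New: n = 196, width ≈ 1.93

Width reduced by factor of 3.90/1.93 = 2.02.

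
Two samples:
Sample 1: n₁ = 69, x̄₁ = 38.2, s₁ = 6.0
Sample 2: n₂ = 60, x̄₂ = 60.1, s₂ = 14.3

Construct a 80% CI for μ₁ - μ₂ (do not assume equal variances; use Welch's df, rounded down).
(-24.46, -19.34)

Difference: x̄₁ - x̄₂ = -21.90
SE = √(s₁²/n₁ + s₂²/n₂) = √(6.0²/69 + 14.3²/60) = 1.9824
df = 76.88 → 76 (Welch–Satterthwaite, rounded down)
t* = 1.293

CI: -21.90 ± 1.293 · 1.9824 = -21.90 ± 2.56 = (-24.46, -19.34)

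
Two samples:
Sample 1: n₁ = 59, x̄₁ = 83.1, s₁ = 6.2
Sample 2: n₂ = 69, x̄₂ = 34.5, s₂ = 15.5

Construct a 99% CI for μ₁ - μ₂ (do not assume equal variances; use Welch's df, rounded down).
(43.25, 53.95)

Difference: x̄₁ - x̄₂ = 48.60
SE = √(s₁²/n₁ + s₂²/n₂) = √(6.2²/59 + 15.5²/69) = 2.0331
df = 92.05 → 92 (Welch–Satterthwaite, rounded down)
t* = 2.630

CI: 48.60 ± 2.630 · 2.0331 = 48.60 ± 5.35 = (43.25, 53.95)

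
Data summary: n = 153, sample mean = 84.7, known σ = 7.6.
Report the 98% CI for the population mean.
(83.27, 86.13)

z-interval (σ known):
z* = 2.326 for 98% confidence

Margin of error = z* · σ/√n = 2.326 · 7.6/√153 = 1.43

CI: (84.7 - 1.43, 84.7 + 1.43) = (83.27, 86.13)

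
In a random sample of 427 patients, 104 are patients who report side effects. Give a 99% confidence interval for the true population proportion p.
(0.190, 0.297)

Proportion CI:
p̂ = 104/427 = 0.24356
SE = √(p̂(1-p̂)/n) = √(0.24356 · 0.75644 / 427) = 0.02077

z* = 2.576
Margin = z* · SE = 2.576 · 0.02077 = 0.0535

CI: 0.24356 ± 0.0535 = (0.190, 0.297)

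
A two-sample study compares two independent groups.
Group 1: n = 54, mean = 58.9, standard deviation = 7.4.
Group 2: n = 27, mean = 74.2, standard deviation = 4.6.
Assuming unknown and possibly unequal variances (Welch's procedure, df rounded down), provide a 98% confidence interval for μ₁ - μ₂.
(-18.49, -12.11)

Difference: x̄₁ - x̄₂ = -15.30
SE = √(s₁²/n₁ + s₂²/n₂) = √(7.4²/54 + 4.6²/27) = 1.3408
df = 75.12 → 75 (Welch–Satterthwaite, rounded down)
t* = 2.377

CI: -15.30 ± 2.377 · 1.3408 = -15.30 ± 3.19 = (-18.49, -12.11)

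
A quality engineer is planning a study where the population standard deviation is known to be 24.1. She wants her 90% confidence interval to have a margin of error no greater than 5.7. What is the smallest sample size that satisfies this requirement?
n ≥ 49

For margin E ≤ 5.7:
n ≥ (z* · σ / E)²
n ≥ (1.645 · 24.1 / 5.7)²
n ≥ 48.37

Minimum n = 49 (rounding up)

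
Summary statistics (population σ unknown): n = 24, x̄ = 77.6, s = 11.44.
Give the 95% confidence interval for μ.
(72.77, 82.43)

t-interval (σ unknown):
df = n - 1 = 23
t* = 2.069 for 95% confidence

Margin of error = t* · s/√n = 2.069 · 11.44/√24 = 4.83

CI: (72.77, 82.43)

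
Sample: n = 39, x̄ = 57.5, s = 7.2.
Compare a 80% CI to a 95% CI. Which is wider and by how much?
95% CI is wider by 1.66

df = 38
80% CI: t* = 1.304, (56.00, 59.00), width = 2 · t* · s/√n = 3.01
95% CI: t* = 2.024, (55.17, 59.83), width = 2 · t* · s/√n = 4.67

The 95% CI is wider by 4.67 - 3.01 = 1.66.
Higher confidence requires a wider interval.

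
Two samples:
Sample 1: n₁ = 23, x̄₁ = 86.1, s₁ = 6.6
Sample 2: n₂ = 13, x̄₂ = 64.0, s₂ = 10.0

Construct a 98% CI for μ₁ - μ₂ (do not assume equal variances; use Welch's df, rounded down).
(14.20, 30.00)

Difference: x̄₁ - x̄₂ = 22.10
SE = √(s₁²/n₁ + s₂²/n₂) = √(6.6²/23 + 10.0²/13) = 3.0962
df = 18.04 → 18 (Welch–Satterthwaite, rounded down)
t* = 2.552

CI: 22.10 ± 2.552 · 3.0962 = 22.10 ± 7.90 = (14.20, 30.00)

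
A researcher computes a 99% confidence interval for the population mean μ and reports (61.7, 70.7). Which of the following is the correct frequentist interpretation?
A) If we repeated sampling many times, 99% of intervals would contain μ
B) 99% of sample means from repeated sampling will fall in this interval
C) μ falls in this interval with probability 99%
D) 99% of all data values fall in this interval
A

A) Correct — this is the frequentist long-run coverage interpretation.
B) Wrong — coverage applies to intervals containing μ, not to future x̄ values.
C) Wrong — μ is fixed; the randomness lives in the interval, not in μ.
D) Wrong — a CI is about the parameter μ, not individual data values.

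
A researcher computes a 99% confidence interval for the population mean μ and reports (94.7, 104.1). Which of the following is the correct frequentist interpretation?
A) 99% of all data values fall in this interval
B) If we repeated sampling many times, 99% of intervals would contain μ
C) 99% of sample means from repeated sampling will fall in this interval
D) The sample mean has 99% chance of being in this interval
B

A) Wrong — a CI is about the parameter μ, not individual data values.
B) Correct — this is the frequentist long-run coverage interpretation.
C) Wrong — coverage applies to intervals containing μ, not to future x̄ values.
D) Wrong — x̄ is observed and sits in the interval by construction.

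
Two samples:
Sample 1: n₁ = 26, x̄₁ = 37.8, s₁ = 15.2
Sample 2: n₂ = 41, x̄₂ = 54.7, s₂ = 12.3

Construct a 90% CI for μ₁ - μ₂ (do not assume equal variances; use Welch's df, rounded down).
(-22.85, -10.95)

Difference: x̄₁ - x̄₂ = -16.90
SE = √(s₁²/n₁ + s₂²/n₂) = √(15.2²/26 + 12.3²/41) = 3.5463
df = 45.20 → 45 (Welch–Satterthwaite, rounded down)
t* = 1.679

CI: -16.90 ± 1.679 · 3.5463 = -16.90 ± 5.95 = (-22.85, -10.95)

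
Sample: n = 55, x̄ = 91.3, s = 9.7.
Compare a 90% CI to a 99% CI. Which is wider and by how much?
99% CI is wider by 2.60

df = 54
90% CI: t* = 1.674, (89.11, 93.49), width = 2 · t* · s/√n = 4.38
99% CI: t* = 2.670, (87.81, 94.79), width = 2 · t* · s/√n = 6.98

The 99% CI is wider by 6.98 - 4.38 = 2.60.
Higher confidence requires a wider interval.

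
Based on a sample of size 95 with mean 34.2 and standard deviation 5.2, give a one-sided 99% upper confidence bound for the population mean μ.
μ ≤ 35.46

Upper bound (one-sided):
t* = 2.367 (one-sided for 99%)
Upper bound = x̄ + t* · s/√n = 34.2 + 2.367 · 5.2/√95 = 35.46

We are 99% confident that μ ≤ 35.46.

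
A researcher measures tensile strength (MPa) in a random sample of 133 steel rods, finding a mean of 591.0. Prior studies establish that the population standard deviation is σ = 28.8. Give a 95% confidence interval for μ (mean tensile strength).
(586.11, 595.89)

z-interval (σ known):
z* = 1.960 for 95% confidence

Margin of error = z* · σ/√n = 1.960 · 28.8/√133 = 4.89

CI: (591.0 - 4.89, 591.0 + 4.89) = (586.11, 595.89)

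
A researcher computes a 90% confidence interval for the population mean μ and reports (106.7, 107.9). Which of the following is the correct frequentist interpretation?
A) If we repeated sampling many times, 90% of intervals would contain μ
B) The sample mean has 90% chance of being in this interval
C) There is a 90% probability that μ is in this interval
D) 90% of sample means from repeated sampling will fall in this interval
A

A) Correct — this is the frequentist long-run coverage interpretation.
B) Wrong — x̄ is observed and sits in the interval by construction.
C) Wrong — μ is fixed; the randomness lives in the interval, not in μ.
D) Wrong — coverage applies to intervals containing μ, not to future x̄ values.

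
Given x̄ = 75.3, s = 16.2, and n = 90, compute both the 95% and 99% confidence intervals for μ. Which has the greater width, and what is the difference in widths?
99% CI is wider by 2.20

df = 89
95% CI: t* = 1.987, (71.91, 78.69), width = 2 · t* · s/√n = 6.79
99% CI: t* = 2.632, (70.81, 79.79), width = 2 · t* · s/√n = 8.99

The 99% CI is wider by 8.99 - 6.79 = 2.20.
Higher confidence requires a wider interval.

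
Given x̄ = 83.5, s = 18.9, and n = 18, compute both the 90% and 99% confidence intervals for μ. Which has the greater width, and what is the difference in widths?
99% CI is wider by 10.32

df = 17
90% CI: t* = 1.740, (75.75, 91.25), width = 2 · t* · s/√n = 15.50
99% CI: t* = 2.898, (70.59, 96.41), width = 2 · t* · s/√n = 25.82

The 99% CI is wider by 25.82 - 15.50 = 10.32.
Higher confidence requires a wider interval.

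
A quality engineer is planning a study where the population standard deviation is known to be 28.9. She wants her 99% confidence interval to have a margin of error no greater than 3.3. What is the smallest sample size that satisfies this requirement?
n ≥ 509

For margin E ≤ 3.3:
n ≥ (z* · σ / E)²
n ≥ (2.576 · 28.9 / 3.3)²
n ≥ 508.93

Minimum n = 509 (rounding up)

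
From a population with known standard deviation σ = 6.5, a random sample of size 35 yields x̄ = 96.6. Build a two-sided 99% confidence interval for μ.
(93.77, 99.43)

z-interval (σ known):
z* = 2.576 for 99% confidence

Margin of error = z* · σ/√n = 2.576 · 6.5/√35 = 2.83

CI: (96.6 - 2.83, 96.6 + 2.83) = (93.77, 99.43)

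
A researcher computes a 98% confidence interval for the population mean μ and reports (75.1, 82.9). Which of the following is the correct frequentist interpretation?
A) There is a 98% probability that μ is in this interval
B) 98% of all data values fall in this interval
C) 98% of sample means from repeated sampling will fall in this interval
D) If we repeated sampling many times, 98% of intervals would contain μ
D

A) Wrong — μ is fixed; the randomness lives in the interval, not in μ.
B) Wrong — a CI is about the parameter μ, not individual data values.
C) Wrong — coverage applies to intervals containing μ, not to future x̄ values.
D) Correct — this is the frequentist long-run coverage interpretation.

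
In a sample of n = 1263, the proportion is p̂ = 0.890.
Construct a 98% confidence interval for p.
(0.870, 0.910)

Proportion CI:
SE = √(p̂(1-p̂)/n) = √(0.890 · 0.110 / 1263) = 0.00880

z* = 2.326
Margin = z* · SE = 2.326 · 0.00880 = 0.0205

CI: 0.890 ± 0.0205 = (0.870, 0.910)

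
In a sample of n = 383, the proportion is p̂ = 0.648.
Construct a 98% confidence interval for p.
(0.591, 0.705)

Proportion CI:
SE = √(p̂(1-p̂)/n) = √(0.648 · 0.352 / 383) = 0.02440

z* = 2.326
Margin = z* · SE = 2.326 · 0.02440 = 0.0568

CI: 0.648 ± 0.0568 = (0.591, 0.705)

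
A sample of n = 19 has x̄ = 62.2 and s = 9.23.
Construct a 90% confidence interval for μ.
(58.53, 65.87)

t-interval (σ unknown):
df = n - 1 = 18
t* = 1.734 for 90% confidence

Margin of error = t* · s/√n = 1.734 · 9.23/√19 = 3.67

CI: (58.53, 65.87)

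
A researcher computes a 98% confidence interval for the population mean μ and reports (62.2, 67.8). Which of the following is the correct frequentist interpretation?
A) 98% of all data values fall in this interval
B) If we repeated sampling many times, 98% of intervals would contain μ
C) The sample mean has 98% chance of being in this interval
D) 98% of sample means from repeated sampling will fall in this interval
B

A) Wrong — a CI is about the parameter μ, not individual data values.
B) Correct — this is the frequentist long-run coverage interpretation.
C) Wrong — x̄ is observed and sits in the interval by construction.
D) Wrong — coverage applies to intervals containing μ, not to future x̄ values.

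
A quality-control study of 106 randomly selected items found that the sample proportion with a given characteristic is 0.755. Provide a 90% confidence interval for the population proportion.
(0.686, 0.824)

Proportion CI:
SE = √(p̂(1-p̂)/n) = √(0.755 · 0.245 / 106) = 0.04177

z* = 1.645
Margin = z* · SE = 1.645 · 0.04177 = 0.0687

CI: 0.755 ± 0.0687 = (0.686, 0.824)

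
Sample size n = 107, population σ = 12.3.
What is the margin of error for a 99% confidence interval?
Margin of error = 3.06

Margin of error = z* · σ/√n
= 2.576 · 12.3/√107
= 2.576 · 12.3/10.3441
= 3.06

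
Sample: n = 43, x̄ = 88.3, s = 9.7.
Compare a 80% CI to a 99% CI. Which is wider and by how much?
99% CI is wider by 4.13

df = 42
80% CI: t* = 1.302, (86.37, 90.23), width = 2 · t* · s/√n = 3.85
99% CI: t* = 2.698, (84.31, 92.29), width = 2 · t* · s/√n = 7.98

The 99% CI is wider by 7.98 - 3.85 = 4.13.
Higher confidence requires a wider interval.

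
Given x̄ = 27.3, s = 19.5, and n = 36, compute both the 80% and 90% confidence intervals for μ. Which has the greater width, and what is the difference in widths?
90% CI is wider by 2.49

df = 35
80% CI: t* = 1.306, (23.06, 31.54), width = 2 · t* · s/√n = 8.49
90% CI: t* = 1.690, (21.81, 32.79), width = 2 · t* · s/√n = 10.98

The 90% CI is wider by 10.98 - 8.49 = 2.49.
Higher confidence requires a wider interval.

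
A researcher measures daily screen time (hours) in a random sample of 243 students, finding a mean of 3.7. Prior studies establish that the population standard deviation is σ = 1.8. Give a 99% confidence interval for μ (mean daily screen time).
(3.40, 4.00)

z-interval (σ known):
z* = 2.576 for 99% confidence

Margin of error = z* · σ/√n = 2.576 · 1.8/√243 = 0.30

CI: (3.7 - 0.30, 3.7 + 0.30) = (3.40, 4.00)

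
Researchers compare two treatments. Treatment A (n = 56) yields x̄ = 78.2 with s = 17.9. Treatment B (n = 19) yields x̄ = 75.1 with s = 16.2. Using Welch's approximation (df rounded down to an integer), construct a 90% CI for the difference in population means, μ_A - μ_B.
(-4.37, 10.57)

Difference: x̄₁ - x̄₂ = 3.10
SE = √(s₁²/n₁ + s₂²/n₂) = √(17.9²/56 + 16.2²/19) = 4.4198
df = 34.09 → 34 (Welch–Satterthwaite, rounded down)
t* = 1.691

CI: 3.10 ± 1.691 · 4.4198 = 3.10 ± 7.47 = (-4.37, 10.57)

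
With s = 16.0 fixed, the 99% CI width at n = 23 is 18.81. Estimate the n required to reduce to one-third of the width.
n ≈ 207

CI width ∝ 1/√n
To reduce width by factor 3, need √n to grow by 3 → need 3² = 9 times as many samples.

Current: n = 23, width = 18.81
New: n = 207, width ≈ 5.78

Width reduced by factor of 18.81/5.78 = 3.25.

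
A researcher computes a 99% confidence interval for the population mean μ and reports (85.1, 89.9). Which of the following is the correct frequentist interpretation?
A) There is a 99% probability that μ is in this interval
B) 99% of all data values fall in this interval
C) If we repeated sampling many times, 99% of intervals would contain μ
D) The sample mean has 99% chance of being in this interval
C

A) Wrong — μ is fixed; the randomness lives in the interval, not in μ.
B) Wrong — a CI is about the parameter μ, not individual data values.
C) Correct — this is the frequentist long-run coverage interpretation.
D) Wrong — x̄ is observed and sits in the interval by construction.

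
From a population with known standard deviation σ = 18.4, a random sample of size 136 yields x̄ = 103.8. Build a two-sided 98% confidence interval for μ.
(100.13, 107.47)

z-interval (σ known):
z* = 2.326 for 98% confidence

Margin of error = z* · σ/√n = 2.326 · 18.4/√136 = 3.67

CI: (103.8 - 3.67, 103.8 + 3.67) = (100.13, 107.47)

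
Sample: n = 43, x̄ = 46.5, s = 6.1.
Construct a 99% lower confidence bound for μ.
μ ≥ 44.25

Lower bound (one-sided):
t* = 2.418 (one-sided for 99%)
Lower bound = x̄ - t* · s/√n = 46.5 - 2.418 · 6.1/√43 = 44.25

We are 99% confident that μ ≥ 44.25.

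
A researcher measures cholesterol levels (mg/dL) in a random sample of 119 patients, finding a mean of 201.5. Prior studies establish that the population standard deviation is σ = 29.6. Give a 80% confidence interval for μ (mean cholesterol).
(198.02, 204.98)

z-interval (σ known):
z* = 1.282 for 80% confidence

Margin of error = z* · σ/√n = 1.282 · 29.6/√119 = 3.48

CI: (201.5 - 3.48, 201.5 + 3.48) = (198.02, 204.98)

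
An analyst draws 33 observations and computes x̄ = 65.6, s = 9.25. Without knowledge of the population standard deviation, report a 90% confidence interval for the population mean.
(62.87, 68.33)

t-interval (σ unknown):
df = n - 1 = 32
t* = 1.694 for 90% confidence

Margin of error = t* · s/√n = 1.694 · 9.25/√33 = 2.73

CI: (62.87, 68.33)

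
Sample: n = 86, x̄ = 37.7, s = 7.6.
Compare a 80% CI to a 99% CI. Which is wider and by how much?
99% CI is wider by 2.20

df = 85
80% CI: t* = 1.292, (36.64, 38.76), width = 2 · t* · s/√n = 2.12
99% CI: t* = 2.635, (35.54, 39.86), width = 2 · t* · s/√n = 4.32

The 99% CI is wider by 4.32 - 2.12 = 2.20.
Higher confidence requires a wider interval.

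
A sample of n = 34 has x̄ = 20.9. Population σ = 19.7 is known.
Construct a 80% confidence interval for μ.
(16.57, 25.23)

z-interval (σ known):
z* = 1.282 for 80% confidence

Margin of error = z* · σ/√n = 1.282 · 19.7/√34 = 4.33

CI: (20.9 - 4.33, 20.9 + 4.33) = (16.57, 25.23)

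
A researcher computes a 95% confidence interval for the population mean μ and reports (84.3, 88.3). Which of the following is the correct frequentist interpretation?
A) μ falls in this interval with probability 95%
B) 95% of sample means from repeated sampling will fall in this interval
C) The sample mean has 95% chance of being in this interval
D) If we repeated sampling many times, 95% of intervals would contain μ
D

A) Wrong — μ is fixed; the randomness lives in the interval, not in μ.
B) Wrong — coverage applies to intervals containing μ, not to future x̄ values.
C) Wrong — x̄ is observed and sits in the interval by construction.
D) Correct — this is the frequentist long-run coverage interpretation.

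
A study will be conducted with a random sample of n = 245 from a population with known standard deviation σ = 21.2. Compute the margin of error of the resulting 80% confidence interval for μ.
Margin of error = 1.74

Margin of error = z* · σ/√n
= 1.282 · 21.2/√245
= 1.282 · 21.2/15.6525
= 1.74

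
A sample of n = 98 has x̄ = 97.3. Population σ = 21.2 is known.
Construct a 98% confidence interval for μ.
(92.32, 102.28)

z-interval (σ known):
z* = 2.326 for 98% confidence

Margin of error = z* · σ/√n = 2.326 · 21.2/√98 = 4.98

CI: (97.3 - 4.98, 97.3 + 4.98) = (92.32, 102.28)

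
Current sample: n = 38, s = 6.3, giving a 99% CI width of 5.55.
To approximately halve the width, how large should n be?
n ≈ 152

CI width ∝ 1/√n
To reduce width by factor 2, need √n to grow by 2 → need 2² = 4 times as many samples.

Current: n = 38, width = 5.55
New: n = 152, width ≈ 2.67

Width reduced by factor of 5.55/2.67 = 2.08.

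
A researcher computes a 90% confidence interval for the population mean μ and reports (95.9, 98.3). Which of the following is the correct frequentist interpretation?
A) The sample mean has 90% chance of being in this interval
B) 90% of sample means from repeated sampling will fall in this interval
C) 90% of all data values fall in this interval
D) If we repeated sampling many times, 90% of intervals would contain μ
D

A) Wrong — x̄ is observed and sits in the interval by construction.
B) Wrong — coverage applies to intervals containing μ, not to future x̄ values.
C) Wrong — a CI is about the parameter μ, not individual data values.
D) Correct — this is the frequentist long-run coverage interpretation.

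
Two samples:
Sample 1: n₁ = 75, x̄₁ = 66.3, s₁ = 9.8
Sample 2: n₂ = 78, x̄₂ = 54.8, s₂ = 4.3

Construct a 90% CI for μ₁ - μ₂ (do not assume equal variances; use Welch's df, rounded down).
(9.46, 13.54)

Difference: x̄₁ - x̄₂ = 11.50
SE = √(s₁²/n₁ + s₂²/n₂) = √(9.8²/75 + 4.3²/78) = 1.2319
df = 100.62 → 100 (Welch–Satterthwaite, rounded down)
t* = 1.660

CI: 11.50 ± 1.660 · 1.2319 = 11.50 ± 2.04 = (9.46, 13.54)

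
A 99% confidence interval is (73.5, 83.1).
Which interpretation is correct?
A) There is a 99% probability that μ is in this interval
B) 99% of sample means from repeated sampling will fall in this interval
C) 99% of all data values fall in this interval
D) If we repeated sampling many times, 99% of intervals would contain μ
D

A) Wrong — μ is fixed; the randomness lives in the interval, not in μ.
B) Wrong — coverage applies to intervals containing μ, not to future x̄ values.
C) Wrong — a CI is about the parameter μ, not individual data values.
D) Correct — this is the frequentist long-run coverage interpretation.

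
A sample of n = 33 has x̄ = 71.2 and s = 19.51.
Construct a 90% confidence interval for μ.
(65.45, 76.95)

t-interval (σ unknown):
df = n - 1 = 32
t* = 1.694 for 90% confidence

Margin of error = t* · s/√n = 1.694 · 19.51/√33 = 5.75

CI: (65.45, 76.95)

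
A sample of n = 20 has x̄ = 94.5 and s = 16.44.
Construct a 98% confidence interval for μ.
(85.17, 103.83)

t-interval (σ unknown):
df = n - 1 = 19
t* = 2.539 for 98% confidence

Margin of error = t* · s/√n = 2.539 · 16.44/√20 = 9.33

CI: (85.17, 103.83)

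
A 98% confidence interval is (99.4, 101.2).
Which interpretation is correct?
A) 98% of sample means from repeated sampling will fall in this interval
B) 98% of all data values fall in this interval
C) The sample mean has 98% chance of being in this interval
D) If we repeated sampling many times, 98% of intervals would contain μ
D

A) Wrong — coverage applies to intervals containing μ, not to future x̄ values.
B) Wrong — a CI is about the parameter μ, not individual data values.
C) Wrong — x̄ is observed and sits in the interval by construction.
D) Correct — this is the frequentist long-run coverage interpretation.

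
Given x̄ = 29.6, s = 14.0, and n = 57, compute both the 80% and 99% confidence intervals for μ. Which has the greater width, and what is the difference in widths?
99% CI is wider by 5.08

df = 56
80% CI: t* = 1.297, (27.19, 32.01), width = 2 · t* · s/√n = 4.81
99% CI: t* = 2.667, (24.65, 34.55), width = 2 · t* · s/√n = 9.89

The 99% CI is wider by 9.89 - 4.81 = 5.08.
Higher confidence requires a wider interval.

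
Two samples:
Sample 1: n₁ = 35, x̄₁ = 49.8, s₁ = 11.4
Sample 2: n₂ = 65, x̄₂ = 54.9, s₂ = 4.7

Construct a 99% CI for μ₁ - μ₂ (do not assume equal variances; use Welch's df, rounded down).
(-10.54, 0.34)

Difference: x̄₁ - x̄₂ = -5.10
SE = √(s₁²/n₁ + s₂²/n₂) = √(11.4²/35 + 4.7²/65) = 2.0132
df = 40.33 → 40 (Welch–Satterthwaite, rounded down)
t* = 2.704

CI: -5.10 ± 2.704 · 2.0132 = -5.10 ± 5.44 = (-10.54, 0.34)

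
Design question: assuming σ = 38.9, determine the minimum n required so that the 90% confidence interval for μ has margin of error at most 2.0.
n ≥ 1024

For margin E ≤ 2.0:
n ≥ (z* · σ / E)²
n ≥ (1.645 · 38.9 / 2.0)²
n ≥ 1023.70

Minimum n = 1024 (rounding up)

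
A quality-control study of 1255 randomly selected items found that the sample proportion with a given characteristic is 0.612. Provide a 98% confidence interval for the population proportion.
(0.580, 0.644)

Proportion CI:
SE = √(p̂(1-p̂)/n) = √(0.612 · 0.388 / 1255) = 0.01376

z* = 2.326
Margin = z* · SE = 2.326 · 0.01376 = 0.0320

CI: 0.612 ± 0.0320 = (0.580, 0.644)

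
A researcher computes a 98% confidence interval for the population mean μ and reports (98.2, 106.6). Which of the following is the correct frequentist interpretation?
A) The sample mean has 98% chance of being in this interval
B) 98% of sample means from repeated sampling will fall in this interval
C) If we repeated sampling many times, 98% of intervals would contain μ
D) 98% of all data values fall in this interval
C

A) Wrong — x̄ is observed and sits in the interval by construction.
B) Wrong — coverage applies to intervals containing μ, not to future x̄ values.
C) Correct — this is the frequentist long-run coverage interpretation.
D) Wrong — a CI is about the parameter μ, not individual data values.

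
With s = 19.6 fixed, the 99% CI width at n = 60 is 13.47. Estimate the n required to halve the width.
n ≈ 240

CI width ∝ 1/√n
To reduce width by factor 2, need √n to grow by 2 → need 2² = 4 times as many samples.

Current: n = 60, width = 13.47
New: n = 240, width ≈ 6.57

Width reduced by factor of 13.47/6.57 = 2.05.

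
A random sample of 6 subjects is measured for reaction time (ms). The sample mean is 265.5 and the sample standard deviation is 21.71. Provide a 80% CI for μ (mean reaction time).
(252.42, 278.58)

t-interval (σ unknown):
df = n - 1 = 5
t* = 1.476 for 80% confidence

Margin of error = t* · s/√n = 1.476 · 21.71/√6 = 13.08

CI: (252.42, 278.58)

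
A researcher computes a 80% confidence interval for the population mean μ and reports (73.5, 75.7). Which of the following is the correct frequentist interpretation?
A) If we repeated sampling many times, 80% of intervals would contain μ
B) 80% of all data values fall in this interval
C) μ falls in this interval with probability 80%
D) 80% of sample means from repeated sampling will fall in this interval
A

A) Correct — this is the frequentist long-run coverage interpretation.
B) Wrong — a CI is about the parameter μ, not individual data values.
C) Wrong — μ is fixed; the randomness lives in the interval, not in μ.
D) Wrong — coverage applies to intervals containing μ, not to future x̄ values.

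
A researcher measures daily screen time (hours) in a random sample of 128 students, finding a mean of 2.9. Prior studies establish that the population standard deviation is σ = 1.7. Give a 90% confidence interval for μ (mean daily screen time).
(2.65, 3.15)

z-interval (σ known):
z* = 1.645 for 90% confidence

Margin of error = z* · σ/√n = 1.645 · 1.7/√128 = 0.25

CI: (2.9 - 0.25, 2.9 + 0.25) = (2.65, 3.15)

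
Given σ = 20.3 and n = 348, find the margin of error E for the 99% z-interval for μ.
Margin of error = 2.80

Margin of error = z* · σ/√n
= 2.576 · 20.3/√348
= 2.576 · 20.3/18.6548
= 2.80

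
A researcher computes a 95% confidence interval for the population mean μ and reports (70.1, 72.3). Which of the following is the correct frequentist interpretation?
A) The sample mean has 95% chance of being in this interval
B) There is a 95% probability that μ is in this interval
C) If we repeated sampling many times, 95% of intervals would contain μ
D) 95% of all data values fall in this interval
C

A) Wrong — x̄ is observed and sits in the interval by construction.
B) Wrong — μ is fixed; the randomness lives in the interval, not in μ.
C) Correct — this is the frequentist long-run coverage interpretation.
D) Wrong — a CI is about the parameter μ, not individual data values.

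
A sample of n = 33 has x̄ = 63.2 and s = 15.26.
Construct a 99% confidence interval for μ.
(55.93, 70.47)

t-interval (σ unknown):
df = n - 1 = 32
t* = 2.738 for 99% confidence

Margin of error = t* · s/√n = 2.738 · 15.26/√33 = 7.27

CI: (55.93, 70.47)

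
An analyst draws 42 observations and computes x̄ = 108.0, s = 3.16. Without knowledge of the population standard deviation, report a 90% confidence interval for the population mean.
(107.18, 108.82)

t-interval (σ unknown):
df = n - 1 = 41
t* = 1.683 for 90% confidence

Margin of error = t* · s/√n = 1.683 · 3.16/√42 = 0.82

CI: (107.18, 108.82)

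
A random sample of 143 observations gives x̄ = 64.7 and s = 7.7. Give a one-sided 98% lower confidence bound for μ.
μ ≥ 63.37

Lower bound (one-sided):
t* = 2.073 (one-sided for 98%)
Lower bound = x̄ - t* · s/√n = 64.7 - 2.073 · 7.7/√143 = 63.37

We are 98% confident that μ ≥ 63.37.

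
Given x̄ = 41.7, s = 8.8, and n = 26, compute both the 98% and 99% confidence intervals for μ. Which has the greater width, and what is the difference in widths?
99% CI is wider by 1.04

df = 25
98% CI: t* = 2.485, (37.41, 45.99), width = 2 · t* · s/√n = 8.58
99% CI: t* = 2.787, (36.89, 46.51), width = 2 · t* · s/√n = 9.62

The 99% CI is wider by 9.62 - 8.58 = 1.04.
Higher confidence requires a wider interval.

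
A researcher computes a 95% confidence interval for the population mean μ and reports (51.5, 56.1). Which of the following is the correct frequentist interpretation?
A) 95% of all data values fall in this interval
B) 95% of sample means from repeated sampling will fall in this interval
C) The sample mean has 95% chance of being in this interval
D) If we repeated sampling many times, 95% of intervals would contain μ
D

A) Wrong — a CI is about the parameter μ, not individual data values.
B) Wrong — coverage applies to intervals containing μ, not to future x̄ values.
C) Wrong — x̄ is observed and sits in the interval by construction.
D) Correct — this is the frequentist long-run coverage interpretation.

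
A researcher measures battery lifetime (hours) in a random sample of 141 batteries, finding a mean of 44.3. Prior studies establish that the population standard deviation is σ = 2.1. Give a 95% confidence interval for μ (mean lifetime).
(43.95, 44.65)

z-interval (σ known):
z* = 1.960 for 95% confidence

Margin of error = z* · σ/√n = 1.960 · 2.1/√141 = 0.35

CI: (44.3 - 0.35, 44.3 + 0.35) = (43.95, 44.65)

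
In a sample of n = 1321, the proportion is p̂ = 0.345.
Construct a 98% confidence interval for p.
(0.315, 0.375)

Proportion CI:
SE = √(p̂(1-p̂)/n) = √(0.345 · 0.655 / 1321) = 0.01308

z* = 2.326
Margin = z* · SE = 2.326 · 0.01308 = 0.0304

CI: 0.345 ± 0.0304 = (0.315, 0.375)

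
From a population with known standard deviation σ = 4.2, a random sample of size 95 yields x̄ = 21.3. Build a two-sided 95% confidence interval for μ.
(20.46, 22.14)

z-interval (σ known):
z* = 1.960 for 95% confidence

Margin of error = z* · σ/√n = 1.960 · 4.2/√95 = 0.84

CI: (21.3 - 0.84, 21.3 + 0.84) = (20.46, 22.14)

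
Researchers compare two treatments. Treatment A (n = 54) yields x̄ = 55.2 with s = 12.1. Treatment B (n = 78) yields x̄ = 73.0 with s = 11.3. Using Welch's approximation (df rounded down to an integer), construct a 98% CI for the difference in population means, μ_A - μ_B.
(-22.72, -12.88)

Difference: x̄₁ - x̄₂ = -17.80
SE = √(s₁²/n₁ + s₂²/n₂) = √(12.1²/54 + 11.3²/78) = 2.0853
df = 108.98 → 108 (Welch–Satterthwaite, rounded down)
t* = 2.361

CI: -17.80 ± 2.361 · 2.0853 = -17.80 ± 4.92 = (-22.72, -12.88)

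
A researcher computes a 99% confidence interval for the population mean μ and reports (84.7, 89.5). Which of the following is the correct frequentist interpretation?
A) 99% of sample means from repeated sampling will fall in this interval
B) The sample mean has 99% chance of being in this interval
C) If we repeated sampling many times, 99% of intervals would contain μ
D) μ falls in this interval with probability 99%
C

A) Wrong — coverage applies to intervals containing μ, not to future x̄ values.
B) Wrong — x̄ is observed and sits in the interval by construction.
C) Correct — this is the frequentist long-run coverage interpretation.
D) Wrong — μ is fixed; the randomness lives in the interval, not in μ.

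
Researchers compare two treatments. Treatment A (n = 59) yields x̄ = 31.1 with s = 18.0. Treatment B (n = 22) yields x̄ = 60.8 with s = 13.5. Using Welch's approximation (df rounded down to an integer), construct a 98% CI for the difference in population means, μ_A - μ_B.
(-38.62, -20.78)

Difference: x̄₁ - x̄₂ = -29.70
SE = √(s₁²/n₁ + s₂²/n₂) = √(18.0²/59 + 13.5²/22) = 3.7116
df = 50.10 → 50 (Welch–Satterthwaite, rounded down)
t* = 2.403

CI: -29.70 ± 2.403 · 3.7116 = -29.70 ± 8.92 = (-38.62, -20.78)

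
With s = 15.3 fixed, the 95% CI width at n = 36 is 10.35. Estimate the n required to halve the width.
n ≈ 144

CI width ∝ 1/√n
To reduce width by factor 2, need √n to grow by 2 → need 2² = 4 times as many samples.

Current: n = 36, width = 10.35
New: n = 144, width ≈ 5.04

Width reduced by factor of 10.35/5.04 = 2.05.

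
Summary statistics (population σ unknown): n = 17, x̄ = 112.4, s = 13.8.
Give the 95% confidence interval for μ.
(105.30, 119.50)

t-interval (σ unknown):
df = n - 1 = 16
t* = 2.120 for 95% confidence

Margin of error = t* · s/√n = 2.120 · 13.8/√17 = 7.10

CI: (105.30, 119.50)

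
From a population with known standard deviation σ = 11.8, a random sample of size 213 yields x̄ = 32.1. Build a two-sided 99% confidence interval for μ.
(30.02, 34.18)

z-interval (σ known):
z* = 2.576 for 99% confidence

Margin of error = z* · σ/√n = 2.576 · 11.8/√213 = 2.08

CI: (32.1 - 2.08, 32.1 + 2.08) = (30.02, 34.18)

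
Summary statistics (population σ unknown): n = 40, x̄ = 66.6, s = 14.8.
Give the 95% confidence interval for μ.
(61.87, 71.33)

t-interval (σ unknown):
df = n - 1 = 39
t* = 2.023 for 95% confidence

Margin of error = t* · s/√n = 2.023 · 14.8/√40 = 4.73

CI: (61.87, 71.33)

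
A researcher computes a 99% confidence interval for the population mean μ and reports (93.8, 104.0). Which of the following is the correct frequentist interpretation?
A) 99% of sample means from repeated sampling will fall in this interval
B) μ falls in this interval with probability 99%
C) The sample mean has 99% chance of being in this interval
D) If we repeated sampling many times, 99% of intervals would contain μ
D

A) Wrong — coverage applies to intervals containing μ, not to future x̄ values.
B) Wrong — μ is fixed; the randomness lives in the interval, not in μ.
C) Wrong — x̄ is observed and sits in the interval by construction.
D) Correct — this is the frequentist long-run coverage interpretation.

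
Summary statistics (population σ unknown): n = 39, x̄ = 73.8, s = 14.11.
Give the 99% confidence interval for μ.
(67.67, 79.93)

t-interval (σ unknown):
df = n - 1 = 38
t* = 2.712 for 99% confidence

Margin of error = t* · s/√n = 2.712 · 14.11/√39 = 6.13

CI: (67.67, 79.93)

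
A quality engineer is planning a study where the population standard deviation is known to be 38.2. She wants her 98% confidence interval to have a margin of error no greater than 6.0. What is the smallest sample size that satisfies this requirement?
n ≥ 220

For margin E ≤ 6.0:
n ≥ (z* · σ / E)²
n ≥ (2.326 · 38.2 / 6.0)²
n ≥ 219.30

Minimum n = 220 (rounding up)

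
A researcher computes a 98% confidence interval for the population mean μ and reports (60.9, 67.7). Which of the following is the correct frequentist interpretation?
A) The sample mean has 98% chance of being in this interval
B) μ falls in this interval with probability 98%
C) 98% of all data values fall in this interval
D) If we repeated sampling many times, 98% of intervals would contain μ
D

A) Wrong — x̄ is observed and sits in the interval by construction.
B) Wrong — μ is fixed; the randomness lives in the interval, not in μ.
C) Wrong — a CI is about the parameter μ, not individual data values.
D) Correct — this is the frequentist long-run coverage interpretation.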